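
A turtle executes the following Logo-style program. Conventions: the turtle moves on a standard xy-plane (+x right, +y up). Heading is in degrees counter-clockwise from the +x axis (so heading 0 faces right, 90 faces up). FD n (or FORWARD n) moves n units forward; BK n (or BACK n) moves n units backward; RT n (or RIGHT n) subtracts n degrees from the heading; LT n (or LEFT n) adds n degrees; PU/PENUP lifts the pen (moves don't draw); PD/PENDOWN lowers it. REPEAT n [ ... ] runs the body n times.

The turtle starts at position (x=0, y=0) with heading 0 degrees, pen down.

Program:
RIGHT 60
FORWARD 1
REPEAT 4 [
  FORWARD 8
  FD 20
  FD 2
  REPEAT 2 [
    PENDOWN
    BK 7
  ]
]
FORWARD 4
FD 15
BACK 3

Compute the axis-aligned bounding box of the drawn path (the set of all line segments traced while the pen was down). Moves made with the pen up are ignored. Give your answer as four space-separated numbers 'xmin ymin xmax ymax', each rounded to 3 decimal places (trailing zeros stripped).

Executing turtle program step by step:
Start: pos=(0,0), heading=0, pen down
RT 60: heading 0 -> 300
FD 1: (0,0) -> (0.5,-0.866) [heading=300, draw]
REPEAT 4 [
  -- iteration 1/4 --
  FD 8: (0.5,-0.866) -> (4.5,-7.794) [heading=300, draw]
  FD 20: (4.5,-7.794) -> (14.5,-25.115) [heading=300, draw]
  FD 2: (14.5,-25.115) -> (15.5,-26.847) [heading=300, draw]
  REPEAT 2 [
    -- iteration 1/2 --
    PD: pen down
    BK 7: (15.5,-26.847) -> (12,-20.785) [heading=300, draw]
    -- iteration 2/2 --
    PD: pen down
    BK 7: (12,-20.785) -> (8.5,-14.722) [heading=300, draw]
  ]
  -- iteration 2/4 --
  FD 8: (8.5,-14.722) -> (12.5,-21.651) [heading=300, draw]
  FD 20: (12.5,-21.651) -> (22.5,-38.971) [heading=300, draw]
  FD 2: (22.5,-38.971) -> (23.5,-40.703) [heading=300, draw]
  REPEAT 2 [
    -- iteration 1/2 --
    PD: pen down
    BK 7: (23.5,-40.703) -> (20,-34.641) [heading=300, draw]
    -- iteration 2/2 --
    PD: pen down
    BK 7: (20,-34.641) -> (16.5,-28.579) [heading=300, draw]
  ]
  -- iteration 3/4 --
  FD 8: (16.5,-28.579) -> (20.5,-35.507) [heading=300, draw]
  FD 20: (20.5,-35.507) -> (30.5,-52.828) [heading=300, draw]
  FD 2: (30.5,-52.828) -> (31.5,-54.56) [heading=300, draw]
  REPEAT 2 [
    -- iteration 1/2 --
    PD: pen down
    BK 7: (31.5,-54.56) -> (28,-48.497) [heading=300, draw]
    -- iteration 2/2 --
    PD: pen down
    BK 7: (28,-48.497) -> (24.5,-42.435) [heading=300, draw]
  ]
  -- iteration 4/4 --
  FD 8: (24.5,-42.435) -> (28.5,-49.363) [heading=300, draw]
  FD 20: (28.5,-49.363) -> (38.5,-66.684) [heading=300, draw]
  FD 2: (38.5,-66.684) -> (39.5,-68.416) [heading=300, draw]
  REPEAT 2 [
    -- iteration 1/2 --
    PD: pen down
    BK 7: (39.5,-68.416) -> (36,-62.354) [heading=300, draw]
    -- iteration 2/2 --
    PD: pen down
    BK 7: (36,-62.354) -> (32.5,-56.292) [heading=300, draw]
  ]
]
FD 4: (32.5,-56.292) -> (34.5,-59.756) [heading=300, draw]
FD 15: (34.5,-59.756) -> (42,-72.746) [heading=300, draw]
BK 3: (42,-72.746) -> (40.5,-70.148) [heading=300, draw]
Final: pos=(40.5,-70.148), heading=300, 24 segment(s) drawn

Segment endpoints: x in {0, 0.5, 4.5, 8.5, 12, 12.5, 14.5, 15.5, 16.5, 20, 20.5, 22.5, 23.5, 24.5, 28, 28.5, 30.5, 31.5, 32.5, 34.5, 36, 38.5, 39.5, 40.5, 42}, y in {-72.746, -70.148, -68.416, -66.684, -62.354, -59.756, -56.292, -54.56, -52.828, -49.363, -48.497, -42.435, -40.703, -38.971, -35.507, -34.641, -28.579, -26.847, -25.115, -21.651, -20.785, -14.722, -7.794, -0.866, 0}
xmin=0, ymin=-72.746, xmax=42, ymax=0

Answer: 0 -72.746 42 0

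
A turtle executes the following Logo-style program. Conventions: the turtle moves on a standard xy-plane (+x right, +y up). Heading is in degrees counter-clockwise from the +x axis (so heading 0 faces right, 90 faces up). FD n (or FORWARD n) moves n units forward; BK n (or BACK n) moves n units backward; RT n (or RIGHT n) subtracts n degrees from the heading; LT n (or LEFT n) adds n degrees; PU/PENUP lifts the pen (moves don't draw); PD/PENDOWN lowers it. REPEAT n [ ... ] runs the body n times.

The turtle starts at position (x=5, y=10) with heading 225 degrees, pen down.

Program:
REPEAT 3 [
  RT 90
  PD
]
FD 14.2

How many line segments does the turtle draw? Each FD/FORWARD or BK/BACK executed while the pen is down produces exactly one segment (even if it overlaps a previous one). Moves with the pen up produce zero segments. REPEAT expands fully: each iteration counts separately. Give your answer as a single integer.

Executing turtle program step by step:
Start: pos=(5,10), heading=225, pen down
REPEAT 3 [
  -- iteration 1/3 --
  RT 90: heading 225 -> 135
  PD: pen down
  -- iteration 2/3 --
  RT 90: heading 135 -> 45
  PD: pen down
  -- iteration 3/3 --
  RT 90: heading 45 -> 315
  PD: pen down
]
FD 14.2: (5,10) -> (15.041,-0.041) [heading=315, draw]
Final: pos=(15.041,-0.041), heading=315, 1 segment(s) drawn
Segments drawn: 1

Answer: 1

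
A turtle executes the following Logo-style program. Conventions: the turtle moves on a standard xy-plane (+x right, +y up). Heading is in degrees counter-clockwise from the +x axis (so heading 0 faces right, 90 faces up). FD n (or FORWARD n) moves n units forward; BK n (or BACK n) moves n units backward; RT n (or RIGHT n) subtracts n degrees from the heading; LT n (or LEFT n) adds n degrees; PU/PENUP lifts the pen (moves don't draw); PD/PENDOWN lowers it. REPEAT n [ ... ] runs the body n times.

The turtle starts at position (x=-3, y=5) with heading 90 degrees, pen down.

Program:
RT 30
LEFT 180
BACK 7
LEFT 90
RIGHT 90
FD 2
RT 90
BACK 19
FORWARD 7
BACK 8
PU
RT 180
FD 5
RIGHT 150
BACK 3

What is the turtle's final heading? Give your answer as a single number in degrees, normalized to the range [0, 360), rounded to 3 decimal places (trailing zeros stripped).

Executing turtle program step by step:
Start: pos=(-3,5), heading=90, pen down
RT 30: heading 90 -> 60
LT 180: heading 60 -> 240
BK 7: (-3,5) -> (0.5,11.062) [heading=240, draw]
LT 90: heading 240 -> 330
RT 90: heading 330 -> 240
FD 2: (0.5,11.062) -> (-0.5,9.33) [heading=240, draw]
RT 90: heading 240 -> 150
BK 19: (-0.5,9.33) -> (15.954,-0.17) [heading=150, draw]
FD 7: (15.954,-0.17) -> (9.892,3.33) [heading=150, draw]
BK 8: (9.892,3.33) -> (16.821,-0.67) [heading=150, draw]
PU: pen up
RT 180: heading 150 -> 330
FD 5: (16.821,-0.67) -> (21.151,-3.17) [heading=330, move]
RT 150: heading 330 -> 180
BK 3: (21.151,-3.17) -> (24.151,-3.17) [heading=180, move]
Final: pos=(24.151,-3.17), heading=180, 5 segment(s) drawn

Answer: 180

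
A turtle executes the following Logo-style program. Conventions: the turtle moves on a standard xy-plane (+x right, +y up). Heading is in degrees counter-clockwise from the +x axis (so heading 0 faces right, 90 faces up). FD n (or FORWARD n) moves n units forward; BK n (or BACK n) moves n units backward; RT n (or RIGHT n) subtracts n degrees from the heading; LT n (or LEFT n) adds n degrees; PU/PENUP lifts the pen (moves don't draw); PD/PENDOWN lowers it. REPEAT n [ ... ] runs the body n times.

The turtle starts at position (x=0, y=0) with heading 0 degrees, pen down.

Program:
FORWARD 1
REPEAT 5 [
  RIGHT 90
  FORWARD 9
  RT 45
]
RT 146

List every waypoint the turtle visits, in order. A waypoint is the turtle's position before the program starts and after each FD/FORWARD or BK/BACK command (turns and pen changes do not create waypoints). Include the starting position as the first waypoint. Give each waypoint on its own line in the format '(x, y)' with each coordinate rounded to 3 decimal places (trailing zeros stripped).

Answer: (0, 0)
(1, 0)
(1, -9)
(-5.364, -2.636)
(3.636, -2.636)
(-2.728, -9)
(-2.728, 0)

Derivation:
Executing turtle program step by step:
Start: pos=(0,0), heading=0, pen down
FD 1: (0,0) -> (1,0) [heading=0, draw]
REPEAT 5 [
  -- iteration 1/5 --
  RT 90: heading 0 -> 270
  FD 9: (1,0) -> (1,-9) [heading=270, draw]
  RT 45: heading 270 -> 225
  -- iteration 2/5 --
  RT 90: heading 225 -> 135
  FD 9: (1,-9) -> (-5.364,-2.636) [heading=135, draw]
  RT 45: heading 135 -> 90
  -- iteration 3/5 --
  RT 90: heading 90 -> 0
  FD 9: (-5.364,-2.636) -> (3.636,-2.636) [heading=0, draw]
  RT 45: heading 0 -> 315
  -- iteration 4/5 --
  RT 90: heading 315 -> 225
  FD 9: (3.636,-2.636) -> (-2.728,-9) [heading=225, draw]
  RT 45: heading 225 -> 180
  -- iteration 5/5 --
  RT 90: heading 180 -> 90
  FD 9: (-2.728,-9) -> (-2.728,0) [heading=90, draw]
  RT 45: heading 90 -> 45
]
RT 146: heading 45 -> 259
Final: pos=(-2.728,0), heading=259, 6 segment(s) drawn
Waypoints (7 total):
(0, 0)
(1, 0)
(1, -9)
(-5.364, -2.636)
(3.636, -2.636)
(-2.728, -9)
(-2.728, 0)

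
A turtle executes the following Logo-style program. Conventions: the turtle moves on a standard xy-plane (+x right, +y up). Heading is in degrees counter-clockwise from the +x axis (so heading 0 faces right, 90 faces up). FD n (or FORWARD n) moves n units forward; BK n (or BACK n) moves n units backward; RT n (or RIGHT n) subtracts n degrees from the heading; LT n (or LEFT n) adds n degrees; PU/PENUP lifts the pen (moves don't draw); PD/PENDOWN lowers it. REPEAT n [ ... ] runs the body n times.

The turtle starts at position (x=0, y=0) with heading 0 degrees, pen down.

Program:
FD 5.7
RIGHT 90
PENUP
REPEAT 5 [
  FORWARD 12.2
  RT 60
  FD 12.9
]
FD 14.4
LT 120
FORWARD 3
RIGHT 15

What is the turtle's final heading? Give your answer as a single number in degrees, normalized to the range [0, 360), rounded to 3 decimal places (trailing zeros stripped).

Answer: 75

Derivation:
Executing turtle program step by step:
Start: pos=(0,0), heading=0, pen down
FD 5.7: (0,0) -> (5.7,0) [heading=0, draw]
RT 90: heading 0 -> 270
PU: pen up
REPEAT 5 [
  -- iteration 1/5 --
  FD 12.2: (5.7,0) -> (5.7,-12.2) [heading=270, move]
  RT 60: heading 270 -> 210
  FD 12.9: (5.7,-12.2) -> (-5.472,-18.65) [heading=210, move]
  -- iteration 2/5 --
  FD 12.2: (-5.472,-18.65) -> (-16.037,-24.75) [heading=210, move]
  RT 60: heading 210 -> 150
  FD 12.9: (-16.037,-24.75) -> (-27.209,-18.3) [heading=150, move]
  -- iteration 3/5 --
  FD 12.2: (-27.209,-18.3) -> (-37.774,-12.2) [heading=150, move]
  RT 60: heading 150 -> 90
  FD 12.9: (-37.774,-12.2) -> (-37.774,0.7) [heading=90, move]
  -- iteration 4/5 --
  FD 12.2: (-37.774,0.7) -> (-37.774,12.9) [heading=90, move]
  RT 60: heading 90 -> 30
  FD 12.9: (-37.774,12.9) -> (-26.603,19.35) [heading=30, move]
  -- iteration 5/5 --
  FD 12.2: (-26.603,19.35) -> (-16.037,25.45) [heading=30, move]
  RT 60: heading 30 -> 330
  FD 12.9: (-16.037,25.45) -> (-4.866,19) [heading=330, move]
]
FD 14.4: (-4.866,19) -> (7.605,11.8) [heading=330, move]
LT 120: heading 330 -> 90
FD 3: (7.605,11.8) -> (7.605,14.8) [heading=90, move]
RT 15: heading 90 -> 75
Final: pos=(7.605,14.8), heading=75, 1 segment(s) drawn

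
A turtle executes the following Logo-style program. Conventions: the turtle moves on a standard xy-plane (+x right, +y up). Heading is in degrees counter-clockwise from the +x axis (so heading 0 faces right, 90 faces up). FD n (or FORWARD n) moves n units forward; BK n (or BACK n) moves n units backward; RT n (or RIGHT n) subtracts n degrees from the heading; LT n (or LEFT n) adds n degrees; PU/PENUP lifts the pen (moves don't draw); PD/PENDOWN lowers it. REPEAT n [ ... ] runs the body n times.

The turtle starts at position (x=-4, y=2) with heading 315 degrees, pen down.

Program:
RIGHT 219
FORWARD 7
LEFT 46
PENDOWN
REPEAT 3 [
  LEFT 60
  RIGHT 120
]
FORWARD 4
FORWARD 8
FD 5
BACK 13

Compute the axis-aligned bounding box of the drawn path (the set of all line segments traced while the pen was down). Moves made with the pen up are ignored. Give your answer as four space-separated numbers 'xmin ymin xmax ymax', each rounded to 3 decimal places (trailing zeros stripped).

Executing turtle program step by step:
Start: pos=(-4,2), heading=315, pen down
RT 219: heading 315 -> 96
FD 7: (-4,2) -> (-4.732,8.962) [heading=96, draw]
LT 46: heading 96 -> 142
PD: pen down
REPEAT 3 [
  -- iteration 1/3 --
  LT 60: heading 142 -> 202
  RT 120: heading 202 -> 82
  -- iteration 2/3 --
  LT 60: heading 82 -> 142
  RT 120: heading 142 -> 22
  -- iteration 3/3 --
  LT 60: heading 22 -> 82
  RT 120: heading 82 -> 322
]
FD 4: (-4.732,8.962) -> (-1.58,6.499) [heading=322, draw]
FD 8: (-1.58,6.499) -> (4.724,1.574) [heading=322, draw]
FD 5: (4.724,1.574) -> (8.664,-1.505) [heading=322, draw]
BK 13: (8.664,-1.505) -> (-1.58,6.499) [heading=322, draw]
Final: pos=(-1.58,6.499), heading=322, 5 segment(s) drawn

Segment endpoints: x in {-4.732, -4, -1.58, -1.58, 4.724, 8.664}, y in {-1.505, 1.574, 2, 6.499, 8.962}
xmin=-4.732, ymin=-1.505, xmax=8.664, ymax=8.962

Answer: -4.732 -1.505 8.664 8.962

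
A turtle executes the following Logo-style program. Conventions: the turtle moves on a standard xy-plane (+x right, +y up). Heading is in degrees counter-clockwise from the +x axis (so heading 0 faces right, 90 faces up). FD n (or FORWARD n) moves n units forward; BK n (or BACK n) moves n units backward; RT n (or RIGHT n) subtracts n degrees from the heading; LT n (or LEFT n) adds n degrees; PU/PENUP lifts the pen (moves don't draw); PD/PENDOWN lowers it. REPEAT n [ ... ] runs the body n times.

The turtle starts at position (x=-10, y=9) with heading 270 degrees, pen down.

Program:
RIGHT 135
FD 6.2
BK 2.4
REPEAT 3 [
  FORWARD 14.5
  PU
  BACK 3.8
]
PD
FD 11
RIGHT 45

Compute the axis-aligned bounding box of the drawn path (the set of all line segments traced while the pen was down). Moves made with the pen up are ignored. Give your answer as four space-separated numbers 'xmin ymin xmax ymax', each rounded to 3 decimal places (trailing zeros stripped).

Answer: -43.163 9 -10 42.163

Derivation:
Executing turtle program step by step:
Start: pos=(-10,9), heading=270, pen down
RT 135: heading 270 -> 135
FD 6.2: (-10,9) -> (-14.384,13.384) [heading=135, draw]
BK 2.4: (-14.384,13.384) -> (-12.687,11.687) [heading=135, draw]
REPEAT 3 [
  -- iteration 1/3 --
  FD 14.5: (-12.687,11.687) -> (-22.94,21.94) [heading=135, draw]
  PU: pen up
  BK 3.8: (-22.94,21.94) -> (-20.253,19.253) [heading=135, move]
  -- iteration 2/3 --
  FD 14.5: (-20.253,19.253) -> (-30.506,29.506) [heading=135, move]
  PU: pen up
  BK 3.8: (-30.506,29.506) -> (-27.819,26.819) [heading=135, move]
  -- iteration 3/3 --
  FD 14.5: (-27.819,26.819) -> (-38.072,37.072) [heading=135, move]
  PU: pen up
  BK 3.8: (-38.072,37.072) -> (-35.385,34.385) [heading=135, move]
]
PD: pen down
FD 11: (-35.385,34.385) -> (-43.163,42.163) [heading=135, draw]
RT 45: heading 135 -> 90
Final: pos=(-43.163,42.163), heading=90, 4 segment(s) drawn

Segment endpoints: x in {-43.163, -35.385, -22.94, -14.384, -12.687, -10}, y in {9, 11.687, 13.384, 21.94, 34.385, 42.163}
xmin=-43.163, ymin=9, xmax=-10, ymax=42.163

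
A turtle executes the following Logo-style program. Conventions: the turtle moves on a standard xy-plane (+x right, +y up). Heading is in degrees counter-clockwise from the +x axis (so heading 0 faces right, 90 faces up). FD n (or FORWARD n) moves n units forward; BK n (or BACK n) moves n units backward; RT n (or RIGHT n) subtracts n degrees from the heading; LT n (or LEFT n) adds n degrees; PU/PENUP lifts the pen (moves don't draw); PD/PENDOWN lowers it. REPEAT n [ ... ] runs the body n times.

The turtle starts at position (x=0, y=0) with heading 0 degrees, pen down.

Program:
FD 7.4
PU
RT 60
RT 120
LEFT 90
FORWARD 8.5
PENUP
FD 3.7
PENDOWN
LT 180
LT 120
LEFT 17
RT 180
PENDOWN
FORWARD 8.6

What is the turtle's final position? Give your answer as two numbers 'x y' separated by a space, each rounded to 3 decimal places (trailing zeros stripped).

Executing turtle program step by step:
Start: pos=(0,0), heading=0, pen down
FD 7.4: (0,0) -> (7.4,0) [heading=0, draw]
PU: pen up
RT 60: heading 0 -> 300
RT 120: heading 300 -> 180
LT 90: heading 180 -> 270
FD 8.5: (7.4,0) -> (7.4,-8.5) [heading=270, move]
PU: pen up
FD 3.7: (7.4,-8.5) -> (7.4,-12.2) [heading=270, move]
PD: pen down
LT 180: heading 270 -> 90
LT 120: heading 90 -> 210
LT 17: heading 210 -> 227
RT 180: heading 227 -> 47
PD: pen down
FD 8.6: (7.4,-12.2) -> (13.265,-5.91) [heading=47, draw]
Final: pos=(13.265,-5.91), heading=47, 2 segment(s) drawn

Answer: 13.265 -5.91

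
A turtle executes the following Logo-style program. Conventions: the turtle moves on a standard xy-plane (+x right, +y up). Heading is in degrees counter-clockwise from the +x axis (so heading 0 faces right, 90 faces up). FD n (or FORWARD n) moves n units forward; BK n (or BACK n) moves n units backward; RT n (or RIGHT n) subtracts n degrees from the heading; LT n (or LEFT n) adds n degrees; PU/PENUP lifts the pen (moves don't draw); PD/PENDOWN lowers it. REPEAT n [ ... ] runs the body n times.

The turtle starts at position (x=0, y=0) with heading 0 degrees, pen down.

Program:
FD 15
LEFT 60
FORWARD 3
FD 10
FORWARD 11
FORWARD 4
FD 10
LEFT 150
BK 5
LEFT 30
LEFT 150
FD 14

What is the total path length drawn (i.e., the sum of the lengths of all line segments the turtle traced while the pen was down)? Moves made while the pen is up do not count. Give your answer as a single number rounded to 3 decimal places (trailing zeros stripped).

Executing turtle program step by step:
Start: pos=(0,0), heading=0, pen down
FD 15: (0,0) -> (15,0) [heading=0, draw]
LT 60: heading 0 -> 60
FD 3: (15,0) -> (16.5,2.598) [heading=60, draw]
FD 10: (16.5,2.598) -> (21.5,11.258) [heading=60, draw]
FD 11: (21.5,11.258) -> (27,20.785) [heading=60, draw]
FD 4: (27,20.785) -> (29,24.249) [heading=60, draw]
FD 10: (29,24.249) -> (34,32.909) [heading=60, draw]
LT 150: heading 60 -> 210
BK 5: (34,32.909) -> (38.33,35.409) [heading=210, draw]
LT 30: heading 210 -> 240
LT 150: heading 240 -> 30
FD 14: (38.33,35.409) -> (50.454,42.409) [heading=30, draw]
Final: pos=(50.454,42.409), heading=30, 8 segment(s) drawn

Segment lengths:
  seg 1: (0,0) -> (15,0), length = 15
  seg 2: (15,0) -> (16.5,2.598), length = 3
  seg 3: (16.5,2.598) -> (21.5,11.258), length = 10
  seg 4: (21.5,11.258) -> (27,20.785), length = 11
  seg 5: (27,20.785) -> (29,24.249), length = 4
  seg 6: (29,24.249) -> (34,32.909), length = 10
  seg 7: (34,32.909) -> (38.33,35.409), length = 5
  seg 8: (38.33,35.409) -> (50.454,42.409), length = 14
Total = 72

Answer: 72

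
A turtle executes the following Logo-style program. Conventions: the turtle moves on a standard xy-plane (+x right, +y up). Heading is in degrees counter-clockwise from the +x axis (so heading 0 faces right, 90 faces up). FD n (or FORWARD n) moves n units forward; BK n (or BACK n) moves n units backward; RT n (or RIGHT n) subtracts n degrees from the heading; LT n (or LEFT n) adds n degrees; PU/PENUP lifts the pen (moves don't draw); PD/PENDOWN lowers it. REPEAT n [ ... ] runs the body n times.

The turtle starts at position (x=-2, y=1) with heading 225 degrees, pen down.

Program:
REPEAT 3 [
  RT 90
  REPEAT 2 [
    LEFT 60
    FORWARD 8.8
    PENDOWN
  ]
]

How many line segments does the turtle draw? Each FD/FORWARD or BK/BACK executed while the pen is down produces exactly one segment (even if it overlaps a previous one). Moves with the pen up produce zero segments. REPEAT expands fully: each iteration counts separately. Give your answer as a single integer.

Answer: 6

Derivation:
Executing turtle program step by step:
Start: pos=(-2,1), heading=225, pen down
REPEAT 3 [
  -- iteration 1/3 --
  RT 90: heading 225 -> 135
  REPEAT 2 [
    -- iteration 1/2 --
    LT 60: heading 135 -> 195
    FD 8.8: (-2,1) -> (-10.5,-1.278) [heading=195, draw]
    PD: pen down
    -- iteration 2/2 --
    LT 60: heading 195 -> 255
    FD 8.8: (-10.5,-1.278) -> (-12.778,-9.778) [heading=255, draw]
    PD: pen down
  ]
  -- iteration 2/3 --
  RT 90: heading 255 -> 165
  REPEAT 2 [
    -- iteration 1/2 --
    LT 60: heading 165 -> 225
    FD 8.8: (-12.778,-9.778) -> (-19,-16) [heading=225, draw]
    PD: pen down
    -- iteration 2/2 --
    LT 60: heading 225 -> 285
    FD 8.8: (-19,-16) -> (-16.723,-24.5) [heading=285, draw]
    PD: pen down
  ]
  -- iteration 3/3 --
  RT 90: heading 285 -> 195
  REPEAT 2 [
    -- iteration 1/2 --
    LT 60: heading 195 -> 255
    FD 8.8: (-16.723,-24.5) -> (-19,-33.001) [heading=255, draw]
    PD: pen down
    -- iteration 2/2 --
    LT 60: heading 255 -> 315
    FD 8.8: (-19,-33.001) -> (-12.778,-39.223) [heading=315, draw]
    PD: pen down
  ]
]
Final: pos=(-12.778,-39.223), heading=315, 6 segment(s) drawn
Segments drawn: 6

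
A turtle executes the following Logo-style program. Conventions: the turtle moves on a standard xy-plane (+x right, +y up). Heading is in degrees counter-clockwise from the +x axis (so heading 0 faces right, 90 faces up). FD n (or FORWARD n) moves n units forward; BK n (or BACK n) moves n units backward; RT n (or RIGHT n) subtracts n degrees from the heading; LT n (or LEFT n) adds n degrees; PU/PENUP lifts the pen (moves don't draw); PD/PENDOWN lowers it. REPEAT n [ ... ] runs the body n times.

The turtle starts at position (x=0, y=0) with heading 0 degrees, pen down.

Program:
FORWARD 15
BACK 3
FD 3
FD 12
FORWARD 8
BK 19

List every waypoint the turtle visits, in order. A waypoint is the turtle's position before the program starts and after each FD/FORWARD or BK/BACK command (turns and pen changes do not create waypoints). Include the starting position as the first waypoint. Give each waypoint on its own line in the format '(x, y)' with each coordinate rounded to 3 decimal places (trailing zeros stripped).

Executing turtle program step by step:
Start: pos=(0,0), heading=0, pen down
FD 15: (0,0) -> (15,0) [heading=0, draw]
BK 3: (15,0) -> (12,0) [heading=0, draw]
FD 3: (12,0) -> (15,0) [heading=0, draw]
FD 12: (15,0) -> (27,0) [heading=0, draw]
FD 8: (27,0) -> (35,0) [heading=0, draw]
BK 19: (35,0) -> (16,0) [heading=0, draw]
Final: pos=(16,0), heading=0, 6 segment(s) drawn
Waypoints (7 total):
(0, 0)
(15, 0)
(12, 0)
(15, 0)
(27, 0)
(35, 0)
(16, 0)

Answer: (0, 0)
(15, 0)
(12, 0)
(15, 0)
(27, 0)
(35, 0)
(16, 0)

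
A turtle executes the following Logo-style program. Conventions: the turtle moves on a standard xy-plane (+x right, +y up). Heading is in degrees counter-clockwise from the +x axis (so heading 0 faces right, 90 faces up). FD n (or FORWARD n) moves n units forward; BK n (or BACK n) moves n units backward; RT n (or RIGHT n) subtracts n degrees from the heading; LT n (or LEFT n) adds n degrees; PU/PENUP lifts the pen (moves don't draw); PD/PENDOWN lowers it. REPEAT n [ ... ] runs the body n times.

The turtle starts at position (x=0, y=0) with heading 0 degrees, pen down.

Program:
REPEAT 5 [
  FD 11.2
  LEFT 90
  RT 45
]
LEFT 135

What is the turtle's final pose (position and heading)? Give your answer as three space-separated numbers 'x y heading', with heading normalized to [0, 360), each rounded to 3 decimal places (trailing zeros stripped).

Answer: 0 27.039 0

Derivation:
Executing turtle program step by step:
Start: pos=(0,0), heading=0, pen down
REPEAT 5 [
  -- iteration 1/5 --
  FD 11.2: (0,0) -> (11.2,0) [heading=0, draw]
  LT 90: heading 0 -> 90
  RT 45: heading 90 -> 45
  -- iteration 2/5 --
  FD 11.2: (11.2,0) -> (19.12,7.92) [heading=45, draw]
  LT 90: heading 45 -> 135
  RT 45: heading 135 -> 90
  -- iteration 3/5 --
  FD 11.2: (19.12,7.92) -> (19.12,19.12) [heading=90, draw]
  LT 90: heading 90 -> 180
  RT 45: heading 180 -> 135
  -- iteration 4/5 --
  FD 11.2: (19.12,19.12) -> (11.2,27.039) [heading=135, draw]
  LT 90: heading 135 -> 225
  RT 45: heading 225 -> 180
  -- iteration 5/5 --
  FD 11.2: (11.2,27.039) -> (0,27.039) [heading=180, draw]
  LT 90: heading 180 -> 270
  RT 45: heading 270 -> 225
]
LT 135: heading 225 -> 0
Final: pos=(0,27.039), heading=0, 5 segment(s) drawn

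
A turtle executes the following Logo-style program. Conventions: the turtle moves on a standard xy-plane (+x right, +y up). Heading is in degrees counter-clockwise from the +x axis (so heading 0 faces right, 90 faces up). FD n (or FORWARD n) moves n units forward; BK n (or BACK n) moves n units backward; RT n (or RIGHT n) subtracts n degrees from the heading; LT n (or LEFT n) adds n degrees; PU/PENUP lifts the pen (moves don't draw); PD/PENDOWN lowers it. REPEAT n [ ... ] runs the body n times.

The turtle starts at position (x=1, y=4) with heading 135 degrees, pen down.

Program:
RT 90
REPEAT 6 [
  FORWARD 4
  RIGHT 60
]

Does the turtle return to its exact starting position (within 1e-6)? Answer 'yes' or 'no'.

Answer: yes

Derivation:
Executing turtle program step by step:
Start: pos=(1,4), heading=135, pen down
RT 90: heading 135 -> 45
REPEAT 6 [
  -- iteration 1/6 --
  FD 4: (1,4) -> (3.828,6.828) [heading=45, draw]
  RT 60: heading 45 -> 345
  -- iteration 2/6 --
  FD 4: (3.828,6.828) -> (7.692,5.793) [heading=345, draw]
  RT 60: heading 345 -> 285
  -- iteration 3/6 --
  FD 4: (7.692,5.793) -> (8.727,1.929) [heading=285, draw]
  RT 60: heading 285 -> 225
  -- iteration 4/6 --
  FD 4: (8.727,1.929) -> (5.899,-0.899) [heading=225, draw]
  RT 60: heading 225 -> 165
  -- iteration 5/6 --
  FD 4: (5.899,-0.899) -> (2.035,0.136) [heading=165, draw]
  RT 60: heading 165 -> 105
  -- iteration 6/6 --
  FD 4: (2.035,0.136) -> (1,4) [heading=105, draw]
  RT 60: heading 105 -> 45
]
Final: pos=(1,4), heading=45, 6 segment(s) drawn

Start position: (1, 4)
Final position: (1, 4)
Distance = 0; < 1e-6 -> CLOSED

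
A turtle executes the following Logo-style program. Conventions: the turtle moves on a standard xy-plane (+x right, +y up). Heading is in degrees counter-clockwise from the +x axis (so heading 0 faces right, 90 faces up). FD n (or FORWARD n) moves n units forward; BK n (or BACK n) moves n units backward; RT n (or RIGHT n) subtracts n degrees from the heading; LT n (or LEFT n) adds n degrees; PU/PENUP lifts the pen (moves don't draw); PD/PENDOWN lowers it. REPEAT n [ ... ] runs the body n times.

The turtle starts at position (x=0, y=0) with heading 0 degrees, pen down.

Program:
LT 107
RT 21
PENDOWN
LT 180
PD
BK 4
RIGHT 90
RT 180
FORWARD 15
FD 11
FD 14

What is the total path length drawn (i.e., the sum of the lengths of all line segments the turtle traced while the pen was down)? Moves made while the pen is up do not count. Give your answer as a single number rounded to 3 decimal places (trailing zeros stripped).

Executing turtle program step by step:
Start: pos=(0,0), heading=0, pen down
LT 107: heading 0 -> 107
RT 21: heading 107 -> 86
PD: pen down
LT 180: heading 86 -> 266
PD: pen down
BK 4: (0,0) -> (0.279,3.99) [heading=266, draw]
RT 90: heading 266 -> 176
RT 180: heading 176 -> 356
FD 15: (0.279,3.99) -> (15.242,2.944) [heading=356, draw]
FD 11: (15.242,2.944) -> (26.216,2.177) [heading=356, draw]
FD 14: (26.216,2.177) -> (40.182,1.2) [heading=356, draw]
Final: pos=(40.182,1.2), heading=356, 4 segment(s) drawn

Segment lengths:
  seg 1: (0,0) -> (0.279,3.99), length = 4
  seg 2: (0.279,3.99) -> (15.242,2.944), length = 15
  seg 3: (15.242,2.944) -> (26.216,2.177), length = 11
  seg 4: (26.216,2.177) -> (40.182,1.2), length = 14
Total = 44

Answer: 44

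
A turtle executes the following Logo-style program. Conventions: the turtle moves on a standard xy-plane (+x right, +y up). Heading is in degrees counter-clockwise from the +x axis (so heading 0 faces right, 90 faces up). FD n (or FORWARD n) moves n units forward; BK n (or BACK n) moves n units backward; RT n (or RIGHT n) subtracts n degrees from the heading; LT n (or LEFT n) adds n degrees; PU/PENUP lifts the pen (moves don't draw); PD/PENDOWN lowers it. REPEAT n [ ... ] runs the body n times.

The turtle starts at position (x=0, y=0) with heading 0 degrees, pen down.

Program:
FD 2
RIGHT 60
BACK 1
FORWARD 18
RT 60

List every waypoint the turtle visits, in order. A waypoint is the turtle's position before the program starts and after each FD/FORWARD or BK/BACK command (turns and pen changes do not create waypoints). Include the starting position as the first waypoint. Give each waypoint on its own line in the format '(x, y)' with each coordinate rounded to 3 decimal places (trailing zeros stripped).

Executing turtle program step by step:
Start: pos=(0,0), heading=0, pen down
FD 2: (0,0) -> (2,0) [heading=0, draw]
RT 60: heading 0 -> 300
BK 1: (2,0) -> (1.5,0.866) [heading=300, draw]
FD 18: (1.5,0.866) -> (10.5,-14.722) [heading=300, draw]
RT 60: heading 300 -> 240
Final: pos=(10.5,-14.722), heading=240, 3 segment(s) drawn
Waypoints (4 total):
(0, 0)
(2, 0)
(1.5, 0.866)
(10.5, -14.722)

Answer: (0, 0)
(2, 0)
(1.5, 0.866)
(10.5, -14.722)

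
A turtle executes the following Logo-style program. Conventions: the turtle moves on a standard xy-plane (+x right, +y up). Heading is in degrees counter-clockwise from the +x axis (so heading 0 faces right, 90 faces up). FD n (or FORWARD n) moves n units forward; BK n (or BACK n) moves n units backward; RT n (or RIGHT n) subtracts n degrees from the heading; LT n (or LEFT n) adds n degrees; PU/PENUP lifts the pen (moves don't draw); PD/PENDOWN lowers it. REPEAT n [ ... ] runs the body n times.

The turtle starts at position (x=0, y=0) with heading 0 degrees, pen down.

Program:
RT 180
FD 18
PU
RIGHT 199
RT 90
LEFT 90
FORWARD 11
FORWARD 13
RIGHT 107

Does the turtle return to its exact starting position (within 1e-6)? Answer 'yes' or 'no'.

Executing turtle program step by step:
Start: pos=(0,0), heading=0, pen down
RT 180: heading 0 -> 180
FD 18: (0,0) -> (-18,0) [heading=180, draw]
PU: pen up
RT 199: heading 180 -> 341
RT 90: heading 341 -> 251
LT 90: heading 251 -> 341
FD 11: (-18,0) -> (-7.599,-3.581) [heading=341, move]
FD 13: (-7.599,-3.581) -> (4.692,-7.814) [heading=341, move]
RT 107: heading 341 -> 234
Final: pos=(4.692,-7.814), heading=234, 1 segment(s) drawn

Start position: (0, 0)
Final position: (4.692, -7.814)
Distance = 9.114; >= 1e-6 -> NOT closed

Answer: no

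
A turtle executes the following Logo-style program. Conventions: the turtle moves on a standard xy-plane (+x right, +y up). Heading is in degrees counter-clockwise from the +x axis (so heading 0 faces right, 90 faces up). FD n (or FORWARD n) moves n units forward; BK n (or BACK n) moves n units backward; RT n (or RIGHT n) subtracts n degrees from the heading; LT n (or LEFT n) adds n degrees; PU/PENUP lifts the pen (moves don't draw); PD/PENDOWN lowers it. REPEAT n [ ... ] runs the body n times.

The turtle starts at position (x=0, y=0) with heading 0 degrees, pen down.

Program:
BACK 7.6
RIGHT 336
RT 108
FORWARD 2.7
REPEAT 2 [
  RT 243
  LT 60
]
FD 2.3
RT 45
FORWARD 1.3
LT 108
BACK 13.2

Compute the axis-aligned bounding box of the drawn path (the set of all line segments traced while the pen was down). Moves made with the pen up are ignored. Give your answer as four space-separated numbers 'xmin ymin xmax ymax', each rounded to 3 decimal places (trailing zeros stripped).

Executing turtle program step by step:
Start: pos=(0,0), heading=0, pen down
BK 7.6: (0,0) -> (-7.6,0) [heading=0, draw]
RT 336: heading 0 -> 24
RT 108: heading 24 -> 276
FD 2.7: (-7.6,0) -> (-7.318,-2.685) [heading=276, draw]
REPEAT 2 [
  -- iteration 1/2 --
  RT 243: heading 276 -> 33
  LT 60: heading 33 -> 93
  -- iteration 2/2 --
  RT 243: heading 93 -> 210
  LT 60: heading 210 -> 270
]
FD 2.3: (-7.318,-2.685) -> (-7.318,-4.985) [heading=270, draw]
RT 45: heading 270 -> 225
FD 1.3: (-7.318,-4.985) -> (-8.237,-5.904) [heading=225, draw]
LT 108: heading 225 -> 333
BK 13.2: (-8.237,-5.904) -> (-19.998,0.088) [heading=333, draw]
Final: pos=(-19.998,0.088), heading=333, 5 segment(s) drawn

Segment endpoints: x in {-19.998, -8.237, -7.6, -7.318, -7.318, 0}, y in {-5.904, -4.985, -2.685, 0, 0.088}
xmin=-19.998, ymin=-5.904, xmax=0, ymax=0.088

Answer: -19.998 -5.904 0 0.088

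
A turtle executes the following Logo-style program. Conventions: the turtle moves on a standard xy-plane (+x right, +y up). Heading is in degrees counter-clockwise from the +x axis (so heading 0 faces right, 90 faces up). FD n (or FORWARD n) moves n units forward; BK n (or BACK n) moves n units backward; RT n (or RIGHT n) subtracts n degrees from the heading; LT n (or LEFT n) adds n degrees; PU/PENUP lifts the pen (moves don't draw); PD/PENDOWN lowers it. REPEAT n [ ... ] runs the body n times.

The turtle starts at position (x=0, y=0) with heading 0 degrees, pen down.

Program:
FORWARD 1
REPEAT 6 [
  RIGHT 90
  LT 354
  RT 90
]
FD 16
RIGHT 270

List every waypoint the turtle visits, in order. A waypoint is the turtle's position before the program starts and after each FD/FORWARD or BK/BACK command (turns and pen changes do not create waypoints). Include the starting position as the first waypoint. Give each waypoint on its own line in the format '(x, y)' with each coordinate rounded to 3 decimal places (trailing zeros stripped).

Answer: (0, 0)
(1, 0)
(13.944, -9.405)

Derivation:
Executing turtle program step by step:
Start: pos=(0,0), heading=0, pen down
FD 1: (0,0) -> (1,0) [heading=0, draw]
REPEAT 6 [
  -- iteration 1/6 --
  RT 90: heading 0 -> 270
  LT 354: heading 270 -> 264
  RT 90: heading 264 -> 174
  -- iteration 2/6 --
  RT 90: heading 174 -> 84
  LT 354: heading 84 -> 78
  RT 90: heading 78 -> 348
  -- iteration 3/6 --
  RT 90: heading 348 -> 258
  LT 354: heading 258 -> 252
  RT 90: heading 252 -> 162
  -- iteration 4/6 --
  RT 90: heading 162 -> 72
  LT 354: heading 72 -> 66
  RT 90: heading 66 -> 336
  -- iteration 5/6 --
  RT 90: heading 336 -> 246
  LT 354: heading 246 -> 240
  RT 90: heading 240 -> 150
  -- iteration 6/6 --
  RT 90: heading 150 -> 60
  LT 354: heading 60 -> 54
  RT 90: heading 54 -> 324
]
FD 16: (1,0) -> (13.944,-9.405) [heading=324, draw]
RT 270: heading 324 -> 54
Final: pos=(13.944,-9.405), heading=54, 2 segment(s) drawn
Waypoints (3 total):
(0, 0)
(1, 0)
(13.944, -9.405)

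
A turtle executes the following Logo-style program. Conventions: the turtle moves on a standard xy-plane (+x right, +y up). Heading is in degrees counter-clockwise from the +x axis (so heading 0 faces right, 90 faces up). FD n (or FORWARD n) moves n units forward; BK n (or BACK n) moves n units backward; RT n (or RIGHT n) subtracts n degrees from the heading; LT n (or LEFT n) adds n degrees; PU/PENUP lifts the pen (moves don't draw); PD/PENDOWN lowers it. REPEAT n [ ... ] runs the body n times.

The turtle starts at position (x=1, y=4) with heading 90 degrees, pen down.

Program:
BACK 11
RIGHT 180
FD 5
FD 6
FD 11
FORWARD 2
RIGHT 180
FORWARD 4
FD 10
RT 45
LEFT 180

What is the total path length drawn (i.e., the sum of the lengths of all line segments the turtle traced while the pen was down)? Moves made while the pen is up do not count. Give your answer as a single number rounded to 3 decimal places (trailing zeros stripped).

Answer: 49

Derivation:
Executing turtle program step by step:
Start: pos=(1,4), heading=90, pen down
BK 11: (1,4) -> (1,-7) [heading=90, draw]
RT 180: heading 90 -> 270
FD 5: (1,-7) -> (1,-12) [heading=270, draw]
FD 6: (1,-12) -> (1,-18) [heading=270, draw]
FD 11: (1,-18) -> (1,-29) [heading=270, draw]
FD 2: (1,-29) -> (1,-31) [heading=270, draw]
RT 180: heading 270 -> 90
FD 4: (1,-31) -> (1,-27) [heading=90, draw]
FD 10: (1,-27) -> (1,-17) [heading=90, draw]
RT 45: heading 90 -> 45
LT 180: heading 45 -> 225
Final: pos=(1,-17), heading=225, 7 segment(s) drawn

Segment lengths:
  seg 1: (1,4) -> (1,-7), length = 11
  seg 2: (1,-7) -> (1,-12), length = 5
  seg 3: (1,-12) -> (1,-18), length = 6
  seg 4: (1,-18) -> (1,-29), length = 11
  seg 5: (1,-29) -> (1,-31), length = 2
  seg 6: (1,-31) -> (1,-27), length = 4
  seg 7: (1,-27) -> (1,-17), length = 10
Total = 49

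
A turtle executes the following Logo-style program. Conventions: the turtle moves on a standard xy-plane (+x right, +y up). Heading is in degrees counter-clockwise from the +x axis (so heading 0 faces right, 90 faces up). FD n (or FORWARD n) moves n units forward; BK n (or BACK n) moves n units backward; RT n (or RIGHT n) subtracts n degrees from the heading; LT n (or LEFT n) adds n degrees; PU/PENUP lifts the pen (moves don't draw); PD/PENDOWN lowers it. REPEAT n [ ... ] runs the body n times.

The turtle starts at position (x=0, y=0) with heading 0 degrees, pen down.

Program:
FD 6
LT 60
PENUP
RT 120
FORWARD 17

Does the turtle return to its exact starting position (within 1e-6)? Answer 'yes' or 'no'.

Executing turtle program step by step:
Start: pos=(0,0), heading=0, pen down
FD 6: (0,0) -> (6,0) [heading=0, draw]
LT 60: heading 0 -> 60
PU: pen up
RT 120: heading 60 -> 300
FD 17: (6,0) -> (14.5,-14.722) [heading=300, move]
Final: pos=(14.5,-14.722), heading=300, 1 segment(s) drawn

Start position: (0, 0)
Final position: (14.5, -14.722)
Distance = 20.664; >= 1e-6 -> NOT closed

Answer: no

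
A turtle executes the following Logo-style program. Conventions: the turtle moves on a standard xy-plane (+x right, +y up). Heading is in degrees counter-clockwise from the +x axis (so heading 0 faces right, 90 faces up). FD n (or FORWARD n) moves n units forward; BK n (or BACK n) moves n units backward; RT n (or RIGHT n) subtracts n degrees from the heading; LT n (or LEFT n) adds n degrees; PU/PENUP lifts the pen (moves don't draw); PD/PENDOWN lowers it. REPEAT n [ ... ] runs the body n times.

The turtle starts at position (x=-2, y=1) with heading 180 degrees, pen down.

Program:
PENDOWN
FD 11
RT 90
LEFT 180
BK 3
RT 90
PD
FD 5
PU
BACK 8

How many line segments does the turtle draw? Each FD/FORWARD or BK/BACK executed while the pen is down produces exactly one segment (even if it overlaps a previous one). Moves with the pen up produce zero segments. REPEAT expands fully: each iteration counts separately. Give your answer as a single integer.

Answer: 3

Derivation:
Executing turtle program step by step:
Start: pos=(-2,1), heading=180, pen down
PD: pen down
FD 11: (-2,1) -> (-13,1) [heading=180, draw]
RT 90: heading 180 -> 90
LT 180: heading 90 -> 270
BK 3: (-13,1) -> (-13,4) [heading=270, draw]
RT 90: heading 270 -> 180
PD: pen down
FD 5: (-13,4) -> (-18,4) [heading=180, draw]
PU: pen up
BK 8: (-18,4) -> (-10,4) [heading=180, move]
Final: pos=(-10,4), heading=180, 3 segment(s) drawn
Segments drawn: 3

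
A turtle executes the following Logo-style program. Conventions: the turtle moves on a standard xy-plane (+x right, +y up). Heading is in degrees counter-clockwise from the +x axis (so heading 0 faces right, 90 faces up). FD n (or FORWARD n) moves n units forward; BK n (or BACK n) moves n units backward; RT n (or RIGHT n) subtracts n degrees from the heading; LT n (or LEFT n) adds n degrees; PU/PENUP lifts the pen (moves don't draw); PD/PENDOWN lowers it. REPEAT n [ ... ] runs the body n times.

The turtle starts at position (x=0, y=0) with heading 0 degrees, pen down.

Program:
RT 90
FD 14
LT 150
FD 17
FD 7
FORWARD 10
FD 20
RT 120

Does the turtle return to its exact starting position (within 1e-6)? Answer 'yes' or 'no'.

Answer: no

Derivation:
Executing turtle program step by step:
Start: pos=(0,0), heading=0, pen down
RT 90: heading 0 -> 270
FD 14: (0,0) -> (0,-14) [heading=270, draw]
LT 150: heading 270 -> 60
FD 17: (0,-14) -> (8.5,0.722) [heading=60, draw]
FD 7: (8.5,0.722) -> (12,6.785) [heading=60, draw]
FD 10: (12,6.785) -> (17,15.445) [heading=60, draw]
FD 20: (17,15.445) -> (27,32.765) [heading=60, draw]
RT 120: heading 60 -> 300
Final: pos=(27,32.765), heading=300, 5 segment(s) drawn

Start position: (0, 0)
Final position: (27, 32.765)
Distance = 42.457; >= 1e-6 -> NOT closed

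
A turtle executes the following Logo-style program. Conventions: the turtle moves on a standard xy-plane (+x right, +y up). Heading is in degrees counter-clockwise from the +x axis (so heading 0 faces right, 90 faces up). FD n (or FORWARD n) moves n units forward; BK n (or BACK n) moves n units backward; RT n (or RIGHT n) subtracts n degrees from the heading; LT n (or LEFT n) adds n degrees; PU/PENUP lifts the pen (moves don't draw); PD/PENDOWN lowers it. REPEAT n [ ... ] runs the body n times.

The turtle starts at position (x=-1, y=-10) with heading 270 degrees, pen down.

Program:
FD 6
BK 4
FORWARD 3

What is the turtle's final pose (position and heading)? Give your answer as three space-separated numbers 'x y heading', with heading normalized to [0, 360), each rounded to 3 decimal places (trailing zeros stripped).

Executing turtle program step by step:
Start: pos=(-1,-10), heading=270, pen down
FD 6: (-1,-10) -> (-1,-16) [heading=270, draw]
BK 4: (-1,-16) -> (-1,-12) [heading=270, draw]
FD 3: (-1,-12) -> (-1,-15) [heading=270, draw]
Final: pos=(-1,-15), heading=270, 3 segment(s) drawn

Answer: -1 -15 270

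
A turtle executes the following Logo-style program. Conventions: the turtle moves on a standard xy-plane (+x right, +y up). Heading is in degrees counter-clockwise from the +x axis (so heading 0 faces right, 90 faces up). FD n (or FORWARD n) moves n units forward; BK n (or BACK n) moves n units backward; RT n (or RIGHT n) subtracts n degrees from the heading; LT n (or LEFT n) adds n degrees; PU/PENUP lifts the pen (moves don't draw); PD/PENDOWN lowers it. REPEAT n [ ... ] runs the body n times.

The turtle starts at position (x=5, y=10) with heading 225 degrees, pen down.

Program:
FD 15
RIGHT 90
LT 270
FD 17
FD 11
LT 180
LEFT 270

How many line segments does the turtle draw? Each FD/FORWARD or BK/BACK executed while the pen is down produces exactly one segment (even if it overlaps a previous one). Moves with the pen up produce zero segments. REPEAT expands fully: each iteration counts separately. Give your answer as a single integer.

Executing turtle program step by step:
Start: pos=(5,10), heading=225, pen down
FD 15: (5,10) -> (-5.607,-0.607) [heading=225, draw]
RT 90: heading 225 -> 135
LT 270: heading 135 -> 45
FD 17: (-5.607,-0.607) -> (6.414,11.414) [heading=45, draw]
FD 11: (6.414,11.414) -> (14.192,19.192) [heading=45, draw]
LT 180: heading 45 -> 225
LT 270: heading 225 -> 135
Final: pos=(14.192,19.192), heading=135, 3 segment(s) drawn
Segments drawn: 3

Answer: 3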